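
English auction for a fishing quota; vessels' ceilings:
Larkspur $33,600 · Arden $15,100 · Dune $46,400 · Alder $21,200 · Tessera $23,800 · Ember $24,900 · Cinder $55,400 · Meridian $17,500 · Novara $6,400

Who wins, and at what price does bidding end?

Cinder wins at $46,400

Limits ranked: 55,400 (Cinder) > 46,400 (Dune) > 33,600 (Larkspur) > 24,900 (Ember) > 23,800 (Tessera) > 21,200 (Alder) > …
Once the price passes $46,400, only Cinder is left; the hammer falls at Dune's limit of $46,400.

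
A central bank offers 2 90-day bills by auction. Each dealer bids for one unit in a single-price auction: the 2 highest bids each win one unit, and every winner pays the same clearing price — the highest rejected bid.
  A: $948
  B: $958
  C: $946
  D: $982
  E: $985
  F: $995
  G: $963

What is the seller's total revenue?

Total revenue: $1,964

Bids ranked high→low: 995 (F), 985 (E), 982 (D), 963 (G), …
The 2 highest are F, E.
Highest unsuccessful bid: $982 → clearing price.
Total revenue = 2 × $982 = $1,964.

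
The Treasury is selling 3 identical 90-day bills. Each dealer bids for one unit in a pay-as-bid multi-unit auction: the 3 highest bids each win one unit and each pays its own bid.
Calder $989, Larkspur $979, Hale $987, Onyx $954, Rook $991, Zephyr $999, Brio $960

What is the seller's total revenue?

Ordering the bids: 999 (Zephyr), 991 (Rook), 989 (Calder), 987 (Hale), 979 (Larkspur), …
Winners (3 units): Zephyr, Rook, Calder.
Total revenue = 999 + 991 + 989 = $2,979.

Total revenue: $2,979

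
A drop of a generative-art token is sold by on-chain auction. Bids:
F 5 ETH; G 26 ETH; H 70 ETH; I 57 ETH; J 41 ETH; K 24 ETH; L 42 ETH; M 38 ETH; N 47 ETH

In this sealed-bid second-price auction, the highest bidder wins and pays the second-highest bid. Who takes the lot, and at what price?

Bids in order: 70 (H) > 57 (I) > 47 (N) > 42 (L) > 41 (J) > 38 (M) > …
Second-price: H pays I's bid of 57 ETH.

H pays 57 ETH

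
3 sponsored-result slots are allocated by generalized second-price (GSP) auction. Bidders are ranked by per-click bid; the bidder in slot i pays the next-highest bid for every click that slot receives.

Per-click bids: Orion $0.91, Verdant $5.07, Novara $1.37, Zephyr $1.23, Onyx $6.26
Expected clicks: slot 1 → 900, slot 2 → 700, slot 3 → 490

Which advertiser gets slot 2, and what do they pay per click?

Per-click bids in order: $6.26 (Onyx) > $5.07 (Verdant) > $1.37 (Novara) > $1.23 (Zephyr) > …
Slot 2 goes to the second-ranked bidder, Verdant, who pays the next bid down: $1.37/click.

Verdant; $1.37 per click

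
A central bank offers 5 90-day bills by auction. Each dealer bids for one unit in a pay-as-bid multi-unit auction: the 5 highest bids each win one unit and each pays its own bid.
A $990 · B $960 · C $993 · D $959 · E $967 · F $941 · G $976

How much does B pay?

Sorting: 993 (C), 990 (A), 976 (G), 967 (E), 960 (B), 959 (D), 941 (F)
Winners (5 units): C, A, G, E, B.
B wins → own bid $960.

B pays $960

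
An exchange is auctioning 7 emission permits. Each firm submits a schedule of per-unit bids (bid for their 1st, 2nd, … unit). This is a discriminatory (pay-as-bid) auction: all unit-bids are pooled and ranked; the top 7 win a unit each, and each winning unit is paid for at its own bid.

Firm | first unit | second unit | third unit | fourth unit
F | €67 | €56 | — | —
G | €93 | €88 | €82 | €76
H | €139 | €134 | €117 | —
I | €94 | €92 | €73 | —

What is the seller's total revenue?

Pooled unit-bids ranked (top 7): 139 (H-1), 134 (H-2), 117 (H-3), 94 (I-1), 93 (G-1), 92 (I-2), 88 (G-2)
Next rejected bid: €82 (not a price — pay-as-bid).
Each winning unit pays its own bid.
Revenue = 139 + 134 + 117 + 94 + 93 + 92 + 88 = €757.

Total revenue: €757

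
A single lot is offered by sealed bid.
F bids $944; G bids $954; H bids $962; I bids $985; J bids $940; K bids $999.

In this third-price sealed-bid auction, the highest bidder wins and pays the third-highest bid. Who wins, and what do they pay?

Third-price sealed-bid auction: the highest bidder wins and pays the third-highest bid.
Sorting bids: 999 (K) > 985 (I) > 962 (H) > 954 (G) > 944 (F) > 940 (J)
K is highest; pays the third-highest bid, $962.

K pays $962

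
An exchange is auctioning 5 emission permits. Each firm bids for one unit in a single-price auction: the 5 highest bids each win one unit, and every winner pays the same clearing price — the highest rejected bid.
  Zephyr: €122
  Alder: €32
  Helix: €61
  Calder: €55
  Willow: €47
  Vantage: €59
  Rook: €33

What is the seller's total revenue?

Total revenue: €165

Ordering the bids: 122 (Zephyr), 61 (Helix), 59 (Vantage), 55 (Calder), 47 (Willow), 33 (Rook), 32 (Alder)
Top 5: Zephyr, Helix, Vantage, Calder, Willow.
Clearing price = highest rejected bid = €33.
Total revenue = 5 × €33 = €165.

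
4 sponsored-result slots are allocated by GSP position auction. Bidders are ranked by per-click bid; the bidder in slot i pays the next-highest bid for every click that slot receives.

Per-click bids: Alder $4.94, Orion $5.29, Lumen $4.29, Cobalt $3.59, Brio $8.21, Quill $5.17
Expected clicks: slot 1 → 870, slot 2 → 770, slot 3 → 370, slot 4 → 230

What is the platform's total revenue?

Sorting advertisers: $8.21 (Brio) > $5.29 (Orion) > $5.17 (Quill) > $4.94 (Alder) > $4.29 (Lumen) > …
Slot 1: Brio pays $5.29 × 870 = $4602.30
Slot 2: Orion pays $5.17 × 770 = $3980.90
Slot 3: Quill pays $4.94 × 370 = $1827.80
Slot 4: Alder pays $4.29 × 230 = $986.70
Total = $11397.70

Total revenue: $11397.70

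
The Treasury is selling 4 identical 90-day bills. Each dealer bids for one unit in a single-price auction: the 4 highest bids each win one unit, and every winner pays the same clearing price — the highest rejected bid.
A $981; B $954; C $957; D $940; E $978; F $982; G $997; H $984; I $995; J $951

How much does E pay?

Bids ranked high→low: 997 (G), 995 (I), 984 (H), 982 (F), 981 (A), 978 (E), …
The 4 highest are G, I, H, F.
First losing bid is A's $981, which sets the uniform price.
E does not win → pays $0.

E pays $0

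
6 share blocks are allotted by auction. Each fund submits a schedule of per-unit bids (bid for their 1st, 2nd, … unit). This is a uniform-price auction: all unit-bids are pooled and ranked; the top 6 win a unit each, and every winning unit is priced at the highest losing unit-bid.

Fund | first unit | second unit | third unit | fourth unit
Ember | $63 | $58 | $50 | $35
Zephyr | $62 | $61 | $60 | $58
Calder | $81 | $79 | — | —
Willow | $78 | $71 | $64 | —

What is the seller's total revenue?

Pooled unit-bids ranked (top 6): 81 (Calder-1), 79 (Calder-2), 78 (Willow-1), 71 (Willow-2), 64 (Willow-3), 63 (Ember-1)
Highest rejected unit-bid = $62.
Allocation: Calder 2, Ember 1, Willow 3. Every unit priced at $62.
Revenue = 6 × 62 = $372.

Total revenue: $372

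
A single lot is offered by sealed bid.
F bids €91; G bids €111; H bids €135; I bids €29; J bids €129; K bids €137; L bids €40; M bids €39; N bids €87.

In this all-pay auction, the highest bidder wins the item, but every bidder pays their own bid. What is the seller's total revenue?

Bids ranked: 137 (K) > 135 (H) > 129 (J) > 111 (G) > 91 (F) > 87 (N) > …
Every bidder forfeits their bid regardless of winning.
Revenue = 91 + 111 + 135 + 29 + 129 + 137 + 40 + 39 + 87 = €798.

Total revenue: €798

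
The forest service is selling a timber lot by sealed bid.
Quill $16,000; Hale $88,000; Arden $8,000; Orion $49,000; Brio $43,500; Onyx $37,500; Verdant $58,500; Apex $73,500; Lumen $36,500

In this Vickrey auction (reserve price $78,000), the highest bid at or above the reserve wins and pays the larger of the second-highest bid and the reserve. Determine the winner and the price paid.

Bids in order: 88,000 (Hale) > 73,500 (Apex) > 58,500 (Verdant) > 49,000 (Orion) > 43,500 (Brio) > 37,500 (Onyx) > …
Highest eligible bid: Hale at $88,000.
Second-highest bid $73,500 is below the reserve $78,000, so the reserve binds → payment $78,000.

Hale pays $78,000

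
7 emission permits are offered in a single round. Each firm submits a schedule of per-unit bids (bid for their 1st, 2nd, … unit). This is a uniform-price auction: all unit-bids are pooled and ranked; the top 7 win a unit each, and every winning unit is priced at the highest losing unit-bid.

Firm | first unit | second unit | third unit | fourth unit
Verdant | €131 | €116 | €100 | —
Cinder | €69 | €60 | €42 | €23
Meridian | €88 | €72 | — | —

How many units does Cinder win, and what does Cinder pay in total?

Cinder: 2 units, pays €84

Merging the schedules and taking the best 7: 131 (Verdant-1), 116 (Verdant-2), 100 (Verdant-3), 88 (Meridian-1), 72 (Meridian-2), 69 (Cinder-1), 60 (Cinder-2)
The (k+1)-th unit-bid is €42.
Cinder wins 2 unit(s) at €42 each.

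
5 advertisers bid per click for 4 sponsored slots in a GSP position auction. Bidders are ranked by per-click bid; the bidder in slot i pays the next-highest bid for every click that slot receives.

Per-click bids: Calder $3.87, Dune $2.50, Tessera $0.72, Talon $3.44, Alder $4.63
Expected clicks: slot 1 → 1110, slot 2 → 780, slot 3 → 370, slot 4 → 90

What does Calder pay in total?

Sorting advertisers: $4.63 (Alder) > $3.87 (Calder) > $3.44 (Talon) > $2.50 (Dune) > $0.72 (Tessera)
Calder holds slot 2 → pays next bid $3.44 × 780 clicks = $2683.20.

Calder pays $2683.20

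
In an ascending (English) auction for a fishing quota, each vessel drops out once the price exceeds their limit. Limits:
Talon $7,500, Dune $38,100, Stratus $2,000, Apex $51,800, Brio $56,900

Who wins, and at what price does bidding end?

Brio wins at $51,800

Limits in order: 56,900 (Brio) > 51,800 (Apex) > 38,100 (Dune) > 7,500 (Talon) > 2,000 (Stratus)
Bidding ends when Apex exits at $51,800; Brio takes it.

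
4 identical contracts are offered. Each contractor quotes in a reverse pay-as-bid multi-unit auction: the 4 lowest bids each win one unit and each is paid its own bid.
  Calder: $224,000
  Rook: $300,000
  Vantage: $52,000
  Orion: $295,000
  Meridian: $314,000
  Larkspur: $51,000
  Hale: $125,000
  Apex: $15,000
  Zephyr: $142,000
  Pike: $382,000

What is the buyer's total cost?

Bids ranked low→high: 15,000 (Apex), 51,000 (Larkspur), 52,000 (Vantage), 125,000 (Hale), 142,000 (Zephyr), 224,000 (Calder), …
Lowest 4: Apex, Larkspur, Vantage, Hale.
Total cost = 15,000 + 51,000 + 52,000 + 125,000 = $243,000.

Total cost: $243,000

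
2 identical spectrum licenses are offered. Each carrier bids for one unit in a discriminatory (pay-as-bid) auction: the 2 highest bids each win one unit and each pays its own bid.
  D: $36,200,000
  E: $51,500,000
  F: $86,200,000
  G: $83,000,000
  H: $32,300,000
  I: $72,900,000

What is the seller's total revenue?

Total revenue: $169,200,000

Sorting: 86,200,000 (F), 83,000,000 (G), 72,900,000 (I), 51,500,000 (E), …
Top 2: F, G.
Total revenue = 86,200,000 + 83,000,000 = $169,200,000.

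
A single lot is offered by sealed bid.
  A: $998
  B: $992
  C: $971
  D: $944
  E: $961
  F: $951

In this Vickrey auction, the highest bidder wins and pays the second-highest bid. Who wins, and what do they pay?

A pays $992

Vickrey auction: the highest bidder wins and pays the second-highest bid.
Bids ranked: 998 (A) > 992 (B) > 971 (C) > 961 (E) > 951 (F) > 944 (D)
A is highest; pays the second-highest bid, $992.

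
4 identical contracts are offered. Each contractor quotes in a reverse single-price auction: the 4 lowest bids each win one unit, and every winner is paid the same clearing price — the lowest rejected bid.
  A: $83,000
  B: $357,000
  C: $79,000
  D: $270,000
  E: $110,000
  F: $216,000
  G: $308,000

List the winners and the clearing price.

C, A, E, F; each is paid $270,000

Sorting: 79,000 (C), 83,000 (A), 110,000 (E), 216,000 (F), 270,000 (D), 308,000 (G), …
The 4 lowest are C, A, E, F.
Lowest unsuccessful bid: $270,000 → clearing price.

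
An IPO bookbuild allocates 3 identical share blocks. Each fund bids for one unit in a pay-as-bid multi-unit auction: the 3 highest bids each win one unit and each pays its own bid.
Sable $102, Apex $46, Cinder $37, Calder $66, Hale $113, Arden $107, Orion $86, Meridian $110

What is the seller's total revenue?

Total revenue: $330

Sorting: 113 (Hale), 110 (Meridian), 107 (Arden), 102 (Sable), 86 (Orion), …
The 3 highest are Hale, Meridian, Arden.
Total revenue = 113 + 110 + 107 = $330.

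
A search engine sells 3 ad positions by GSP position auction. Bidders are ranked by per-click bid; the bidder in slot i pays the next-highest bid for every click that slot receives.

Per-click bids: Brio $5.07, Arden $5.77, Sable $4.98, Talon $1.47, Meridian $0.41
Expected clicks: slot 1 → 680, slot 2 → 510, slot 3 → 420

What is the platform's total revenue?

Total revenue: $6604.80

Ranked by bid: $5.77 (Arden) > $5.07 (Brio) > $4.98 (Sable) > $1.47 (Talon) > …
Slot 1: Arden pays $5.07 × 680 = $3447.60
Slot 2: Brio pays $4.98 × 510 = $2539.80
Slot 3: Sable pays $1.47 × 420 = $617.40
Total = $6604.80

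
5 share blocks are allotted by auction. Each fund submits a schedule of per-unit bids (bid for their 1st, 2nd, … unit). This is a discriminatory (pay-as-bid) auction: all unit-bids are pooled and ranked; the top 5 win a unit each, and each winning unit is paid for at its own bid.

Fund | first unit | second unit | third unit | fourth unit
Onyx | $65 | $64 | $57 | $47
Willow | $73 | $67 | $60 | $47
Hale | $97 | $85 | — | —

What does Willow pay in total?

All unit-bids, highest first — top 5: 97 (Hale-1), 85 (Hale-2), 73 (Willow-1), 67 (Willow-2), 65 (Onyx-1)
Next rejected bid: $64 (not a price — pay-as-bid).
Willow's winning unit-bids: 73 + 67 = $140.

Willow pays $140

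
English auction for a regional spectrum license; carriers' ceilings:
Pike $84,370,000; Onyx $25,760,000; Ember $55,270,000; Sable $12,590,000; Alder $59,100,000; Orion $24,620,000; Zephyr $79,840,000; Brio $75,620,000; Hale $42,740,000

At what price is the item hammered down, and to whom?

Pike wins at $79,840,000

Rule: the price rises until one bidder remains; the winner pays the price at which the last rival dropped out.
Sorting limits: 84,370,000 (Pike) > 79,840,000 (Zephyr) > 75,620,000 (Brio) > 59,100,000 (Alder) > 55,270,000 (Ember) > 42,740,000 (Hale) > …
Once the price passes $79,840,000, only Pike is left; the hammer falls at Zephyr's limit of $79,840,000.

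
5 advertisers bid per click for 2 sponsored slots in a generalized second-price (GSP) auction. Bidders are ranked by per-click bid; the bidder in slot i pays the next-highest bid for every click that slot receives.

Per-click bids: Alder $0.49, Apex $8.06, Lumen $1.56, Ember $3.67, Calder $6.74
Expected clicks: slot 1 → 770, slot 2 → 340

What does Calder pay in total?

Ranked by bid: $8.06 (Apex) > $6.74 (Calder) > $3.67 (Ember) > …
Calder holds slot 2 → pays next bid $3.67 × 340 clicks = $1247.80.

Calder pays $1247.80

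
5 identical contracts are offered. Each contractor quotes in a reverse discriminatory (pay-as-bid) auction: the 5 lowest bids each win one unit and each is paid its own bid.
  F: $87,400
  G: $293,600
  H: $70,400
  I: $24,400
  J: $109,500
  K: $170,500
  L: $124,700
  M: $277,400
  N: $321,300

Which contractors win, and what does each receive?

Bids ranked low→high: 24,400 (I), 70,400 (H), 87,400 (F), 109,500 (J), 124,700 (L), 170,500 (K), 277,400 (M), …
The 5 lowest are I, H, F, J, L.
Each winner is paid its own bid: I $24,400, H $70,400, F $87,400, J $109,500, L $124,700.

I $24,400, H $70,400, F $87,400, J $109,500, L $124,700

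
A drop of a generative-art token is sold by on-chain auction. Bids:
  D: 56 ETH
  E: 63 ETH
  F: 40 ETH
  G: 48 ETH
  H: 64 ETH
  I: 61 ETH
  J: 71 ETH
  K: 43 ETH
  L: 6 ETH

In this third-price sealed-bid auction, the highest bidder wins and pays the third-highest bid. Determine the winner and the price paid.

Bids in order: 71 (J) > 64 (H) > 63 (E) > 61 (I) > 56 (D) > 48 (G) > …
J is highest; pays the third-highest bid, 63 ETH.

J pays 63 ETH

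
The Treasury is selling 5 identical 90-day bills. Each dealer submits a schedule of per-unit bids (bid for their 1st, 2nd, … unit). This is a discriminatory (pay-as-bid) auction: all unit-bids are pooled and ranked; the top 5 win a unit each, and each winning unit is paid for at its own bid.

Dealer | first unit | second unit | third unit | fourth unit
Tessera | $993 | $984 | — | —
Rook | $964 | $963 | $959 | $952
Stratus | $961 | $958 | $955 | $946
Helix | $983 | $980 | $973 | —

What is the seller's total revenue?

Pooled unit-bids ranked (top 5): 993 (Tessera-1), 984 (Tessera-2), 983 (Helix-1), 980 (Helix-2), 973 (Helix-3)
Next rejected bid: $964 (not a price — pay-as-bid).
Each winning unit pays its own bid.
Revenue = 993 + 984 + 983 + 980 + 973 = $4,913.

Total revenue: $4,913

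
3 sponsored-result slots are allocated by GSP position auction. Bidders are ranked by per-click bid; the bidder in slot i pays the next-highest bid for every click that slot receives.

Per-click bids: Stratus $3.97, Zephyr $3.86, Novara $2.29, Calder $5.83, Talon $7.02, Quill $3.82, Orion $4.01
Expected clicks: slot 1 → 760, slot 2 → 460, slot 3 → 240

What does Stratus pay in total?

Ranked by bid: $7.02 (Talon) > $5.83 (Calder) > $4.01 (Orion) > $3.97 (Stratus) > …
Stratus ranks below slot 3 → no slot, pays nothing.

Stratus pays $0.00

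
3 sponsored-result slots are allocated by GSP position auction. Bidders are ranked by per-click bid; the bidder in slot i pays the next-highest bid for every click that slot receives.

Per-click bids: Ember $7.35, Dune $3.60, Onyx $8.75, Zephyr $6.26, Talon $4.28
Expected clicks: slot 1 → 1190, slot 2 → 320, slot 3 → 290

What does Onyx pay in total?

Sorting advertisers: $8.75 (Onyx) > $7.35 (Ember) > $6.26 (Zephyr) > $4.28 (Talon) > …
Onyx holds slot 1 → pays next bid $7.35 × 1190 clicks = $8746.50.

Onyx pays $8746.50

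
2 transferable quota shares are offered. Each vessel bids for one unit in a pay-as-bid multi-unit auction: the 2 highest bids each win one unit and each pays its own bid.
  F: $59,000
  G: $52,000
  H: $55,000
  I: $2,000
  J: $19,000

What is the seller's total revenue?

Total revenue: $114,000

Bids ranked high→low: 59,000 (F), 55,000 (H), 52,000 (G), 19,000 (J), …
Top 2: F, H.
Total revenue = 59,000 + 55,000 = $114,000.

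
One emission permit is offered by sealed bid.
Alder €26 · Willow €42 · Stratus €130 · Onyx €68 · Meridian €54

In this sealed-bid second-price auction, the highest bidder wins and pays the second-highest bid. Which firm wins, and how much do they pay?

Rule: the highest bidder wins and pays the second-highest bid.
Bids ranked: 130 (Stratus) > 68 (Onyx) > 54 (Meridian) > 42 (Willow) > 26 (Alder)
Stratus is highest; pays the second-highest bid, €68.

Stratus pays €68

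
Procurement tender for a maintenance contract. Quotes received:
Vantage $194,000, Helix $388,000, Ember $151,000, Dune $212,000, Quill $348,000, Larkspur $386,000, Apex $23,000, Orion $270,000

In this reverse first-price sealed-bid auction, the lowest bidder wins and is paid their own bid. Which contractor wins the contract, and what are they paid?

Bids in order: 23,000 (Apex) < 151,000 (Ember) < 194,000 (Vantage) < 212,000 (Dune) < 270,000 (Orion) < 348,000 (Quill) < …
Apex has the lowest bid and is paid exactly that: $23,000.

Apex is paid $23,000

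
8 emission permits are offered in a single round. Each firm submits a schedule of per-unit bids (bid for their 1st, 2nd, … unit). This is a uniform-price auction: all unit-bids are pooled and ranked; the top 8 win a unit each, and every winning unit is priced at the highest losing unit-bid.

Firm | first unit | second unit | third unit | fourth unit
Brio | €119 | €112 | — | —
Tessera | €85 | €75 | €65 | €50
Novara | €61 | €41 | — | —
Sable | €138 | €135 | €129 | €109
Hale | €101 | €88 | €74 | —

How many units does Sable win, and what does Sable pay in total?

Pooled unit-bids ranked (top 8): 138 (Sable-1), 135 (Sable-2), 129 (Sable-3), 119 (Brio-1), 112 (Brio-2), 109 (Sable-4), 101 (Hale-1), 88 (Hale-2)
Highest rejected unit-bid = €85.
Sable wins 4 unit(s) at €85 each.

Sable: 4 units, pays €340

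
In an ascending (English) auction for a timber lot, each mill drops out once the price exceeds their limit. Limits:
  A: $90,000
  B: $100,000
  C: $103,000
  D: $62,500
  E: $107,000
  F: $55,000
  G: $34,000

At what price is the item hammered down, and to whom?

Limits ranked: 107,000 (E) > 103,000 (C) > 100,000 (B) > 90,000 (A) > 62,500 (D) > 55,000 (F) > …
Once the price passes $103,000, only E is left; the hammer falls at C's limit of $103,000.

E wins at $103,000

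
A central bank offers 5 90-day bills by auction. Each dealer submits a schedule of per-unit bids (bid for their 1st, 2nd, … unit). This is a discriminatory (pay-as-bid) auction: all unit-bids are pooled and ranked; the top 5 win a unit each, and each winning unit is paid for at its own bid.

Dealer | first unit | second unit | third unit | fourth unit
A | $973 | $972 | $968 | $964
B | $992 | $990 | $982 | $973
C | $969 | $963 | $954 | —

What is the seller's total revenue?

Total revenue: $4,910

Pooled unit-bids ranked (top 5): 992 (B-1), 990 (B-2), 982 (B-3), 973 (A-1), 973 (B-4)
Next rejected bid: $972 (not a price — pay-as-bid).
Each winning unit pays its own bid.
Revenue = 992 + 990 + 982 + 973 + 973 = $4,910.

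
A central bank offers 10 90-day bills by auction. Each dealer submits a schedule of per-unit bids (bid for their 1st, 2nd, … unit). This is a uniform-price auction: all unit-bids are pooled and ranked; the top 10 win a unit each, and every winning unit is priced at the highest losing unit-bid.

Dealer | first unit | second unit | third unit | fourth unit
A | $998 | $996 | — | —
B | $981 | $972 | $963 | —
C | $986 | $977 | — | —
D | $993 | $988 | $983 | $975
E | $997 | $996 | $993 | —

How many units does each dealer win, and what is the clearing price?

A 2, B 1, C 1, D 3, E 3; clearing price $977

Merging the schedules and taking the best 10: 998 (A-1), 997 (E-1), 996 (A-2), 996 (E-2), 993 (D-1), 993 (E-3), 988 (D-2), 986 (C-1), 983 (D-3), 981 (B-1)
First bid not allocated: $977.
Allocation: A 2, B 1, C 1, D 3, E 3.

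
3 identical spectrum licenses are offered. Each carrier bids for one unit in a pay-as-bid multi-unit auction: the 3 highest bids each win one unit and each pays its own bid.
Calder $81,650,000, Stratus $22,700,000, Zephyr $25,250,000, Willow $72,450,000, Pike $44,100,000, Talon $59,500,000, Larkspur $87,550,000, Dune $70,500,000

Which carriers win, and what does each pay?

Sorting: 87,550,000 (Larkspur), 81,650,000 (Calder), 72,450,000 (Willow), 70,500,000 (Dune), 59,500,000 (Talon), …
The 3 highest are Larkspur, Calder, Willow.
Each winner pays its own bid: Larkspur $87,550,000, Calder $81,650,000, Willow $72,450,000.

Larkspur $87,550,000, Calder $81,650,000, Willow $72,450,000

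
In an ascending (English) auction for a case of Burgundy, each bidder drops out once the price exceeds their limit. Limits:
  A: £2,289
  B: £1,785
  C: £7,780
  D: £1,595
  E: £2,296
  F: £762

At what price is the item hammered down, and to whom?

C wins at £2,296

Ascending (English) auction: the price rises until one bidder remains; the winner pays the price at which the last rival dropped out.
Limits ranked: 7,780 (C) > 2,296 (E) > 2,289 (A) > 1,785 (B) > 1,595 (D) > 762 (F)
Once the price passes £2,296, only C is left; the hammer falls at E's limit of £2,296.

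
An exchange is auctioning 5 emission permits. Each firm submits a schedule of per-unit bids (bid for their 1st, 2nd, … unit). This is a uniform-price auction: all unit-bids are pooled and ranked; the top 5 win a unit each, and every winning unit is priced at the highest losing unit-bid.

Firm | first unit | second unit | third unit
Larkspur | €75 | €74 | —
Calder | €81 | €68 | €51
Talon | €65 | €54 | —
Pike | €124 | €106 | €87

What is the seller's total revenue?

Total revenue: €370

Pooled unit-bids ranked (top 5): 124 (Pike-1), 106 (Pike-2), 87 (Pike-3), 81 (Calder-1), 75 (Larkspur-1)
First bid not allocated: €74.
Allocation: Calder 1, Larkspur 1, Pike 3. Every unit priced at €74.
Revenue = 5 × 74 = €370.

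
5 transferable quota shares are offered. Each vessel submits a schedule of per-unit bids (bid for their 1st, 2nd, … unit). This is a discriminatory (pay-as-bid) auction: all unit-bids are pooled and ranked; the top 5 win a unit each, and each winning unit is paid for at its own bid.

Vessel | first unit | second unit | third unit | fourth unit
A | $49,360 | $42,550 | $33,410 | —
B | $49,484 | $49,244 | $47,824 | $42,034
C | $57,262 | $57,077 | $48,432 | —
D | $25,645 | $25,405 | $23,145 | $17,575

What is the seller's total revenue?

Pooled unit-bids ranked (top 5): 57,262 (C-1), 57,077 (C-2), 49,484 (B-1), 49,360 (A-1), 49,244 (B-2)
Next rejected bid: $48,432 (not a price — pay-as-bid).
Each winning unit pays its own bid.
Revenue = 57,262 + 57,077 + 49,484 + 49,360 + 49,244 = $262,427.

Total revenue: $262,427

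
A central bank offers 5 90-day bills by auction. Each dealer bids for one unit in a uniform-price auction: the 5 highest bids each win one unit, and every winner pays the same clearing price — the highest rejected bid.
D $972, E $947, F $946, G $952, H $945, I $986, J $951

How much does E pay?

Ordering the bids: 986 (I), 972 (D), 952 (G), 951 (J), 947 (E), 946 (F), 945 (H)
Winners (5 units): I, D, G, J, E.
First losing bid is F's $946, which sets the uniform price.
E wins → pays $946.

E pays $946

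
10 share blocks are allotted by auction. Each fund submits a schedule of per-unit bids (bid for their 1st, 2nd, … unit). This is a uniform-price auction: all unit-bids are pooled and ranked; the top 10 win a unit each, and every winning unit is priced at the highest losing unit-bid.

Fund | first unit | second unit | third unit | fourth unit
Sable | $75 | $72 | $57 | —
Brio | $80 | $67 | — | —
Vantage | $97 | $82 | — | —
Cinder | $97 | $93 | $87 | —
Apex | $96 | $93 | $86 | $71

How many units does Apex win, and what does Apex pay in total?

Merging the schedules and taking the best 10: 97 (Vantage-1), 97 (Cinder-1), 96 (Apex-1), 93 (Cinder-2), 93 (Apex-2), 87 (Cinder-3), 86 (Apex-3), 82 (Vantage-2), 80 (Brio-1), 75 (Sable-1)
Highest rejected unit-bid = $72.
Apex wins 3 unit(s) at $72 each.

Apex: 3 units, pays $216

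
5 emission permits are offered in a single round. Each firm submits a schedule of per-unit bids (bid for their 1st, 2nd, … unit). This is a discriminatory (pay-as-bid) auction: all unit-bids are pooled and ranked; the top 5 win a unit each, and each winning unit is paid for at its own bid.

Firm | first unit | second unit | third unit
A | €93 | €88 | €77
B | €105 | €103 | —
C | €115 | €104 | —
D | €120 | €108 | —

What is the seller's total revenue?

Total revenue: €552

Pooled unit-bids ranked (top 5): 120 (D-1), 115 (C-1), 108 (D-2), 105 (B-1), 104 (C-2)
Next rejected bid: €103 (not a price — pay-as-bid).
Each winning unit pays its own bid.
Revenue = 120 + 115 + 108 + 105 + 104 = €552.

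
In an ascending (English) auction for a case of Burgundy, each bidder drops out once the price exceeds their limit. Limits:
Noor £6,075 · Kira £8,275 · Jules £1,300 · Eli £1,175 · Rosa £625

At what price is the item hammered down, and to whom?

Limits ranked: 8,275 (Kira) > 6,075 (Noor) > 1,300 (Jules) > 1,175 (Eli) > 625 (Rosa)
Once the price passes £6,075, only Kira is left; the hammer falls at Noor's limit of £6,075.

Kira wins at £6,075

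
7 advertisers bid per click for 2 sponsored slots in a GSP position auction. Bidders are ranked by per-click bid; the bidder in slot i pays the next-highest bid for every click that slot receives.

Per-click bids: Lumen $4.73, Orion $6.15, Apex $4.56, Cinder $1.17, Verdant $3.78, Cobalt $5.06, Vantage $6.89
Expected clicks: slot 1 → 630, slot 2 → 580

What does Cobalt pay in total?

Ranked by bid: $6.89 (Vantage) > $6.15 (Orion) > $5.06 (Cobalt) > …
Cobalt ranks below slot 2 → no slot, pays nothing.

Cobalt pays $0.00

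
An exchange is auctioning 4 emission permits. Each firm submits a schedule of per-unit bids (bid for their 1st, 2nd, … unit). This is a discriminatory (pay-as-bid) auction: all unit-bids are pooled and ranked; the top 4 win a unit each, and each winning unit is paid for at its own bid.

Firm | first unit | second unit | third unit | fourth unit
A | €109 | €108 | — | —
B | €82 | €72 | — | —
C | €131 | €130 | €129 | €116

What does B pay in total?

B pays €0

Pooled unit-bids ranked (top 4): 131 (C-1), 130 (C-2), 129 (C-3), 116 (C-4)
Next rejected bid: €109 (not a price — pay-as-bid).
B wins no units.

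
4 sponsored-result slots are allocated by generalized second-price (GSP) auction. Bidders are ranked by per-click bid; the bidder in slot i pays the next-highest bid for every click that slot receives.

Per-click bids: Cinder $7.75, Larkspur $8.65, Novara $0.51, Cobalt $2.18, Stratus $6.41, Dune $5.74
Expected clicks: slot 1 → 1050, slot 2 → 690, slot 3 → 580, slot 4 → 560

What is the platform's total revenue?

Ranked by bid: $8.65 (Larkspur) > $7.75 (Cinder) > $6.41 (Stratus) > $5.74 (Dune) > $2.18 (Cobalt) > …
Slot 1: Larkspur pays $7.75 × 1050 = $8137.50
Slot 2: Cinder pays $6.41 × 690 = $4422.90
Slot 3: Stratus pays $5.74 × 580 = $3329.20
Slot 4: Dune pays $2.18 × 560 = $1220.80
Total = $17110.40

Total revenue: $17110.40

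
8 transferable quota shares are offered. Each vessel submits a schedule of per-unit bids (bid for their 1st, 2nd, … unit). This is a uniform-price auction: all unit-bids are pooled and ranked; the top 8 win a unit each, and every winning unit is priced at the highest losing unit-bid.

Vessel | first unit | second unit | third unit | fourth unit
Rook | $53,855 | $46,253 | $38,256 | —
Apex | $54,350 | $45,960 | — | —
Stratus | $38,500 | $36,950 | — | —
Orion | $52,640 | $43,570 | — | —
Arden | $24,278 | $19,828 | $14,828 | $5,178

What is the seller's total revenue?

All unit-bids, highest first — top 8: 54,350 (Apex-1), 53,855 (Rook-1), 52,640 (Orion-1), 46,253 (Rook-2), 45,960 (Apex-2), 43,570 (Orion-2), 38,500 (Stratus-1), 38,256 (Rook-3)
The (k+1)-th unit-bid is $36,950.
Allocation: Apex 2, Orion 2, Rook 3, Stratus 1. Every unit priced at $36,950.
Revenue = 8 × 36,950 = $295,600.

Total revenue: $295,600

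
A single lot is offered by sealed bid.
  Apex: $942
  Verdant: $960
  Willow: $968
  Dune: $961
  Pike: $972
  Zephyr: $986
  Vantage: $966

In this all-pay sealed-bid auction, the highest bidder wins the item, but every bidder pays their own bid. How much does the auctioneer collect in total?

Rule: the highest bidder wins the item, but every bidder pays their own bid.
Sorting bids: 986 (Zephyr) > 972 (Pike) > 968 (Willow) > 966 (Vantage) > 961 (Dune) > 960 (Verdant) > …
Every bidder forfeits their bid regardless of winning.
Revenue = 942 + 960 + 968 + 961 + 972 + 986 + 966 = $6,755.

Total revenue: $6,755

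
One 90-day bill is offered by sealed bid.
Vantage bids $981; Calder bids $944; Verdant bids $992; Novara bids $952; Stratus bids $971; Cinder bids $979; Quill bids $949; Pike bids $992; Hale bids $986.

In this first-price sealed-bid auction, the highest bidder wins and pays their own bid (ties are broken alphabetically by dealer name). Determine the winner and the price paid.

Pike pays $992

Sorting bids: 992 (Pike) > 992 (Verdant) > 986 (Hale) > 981 (Vantage) > 979 (Cinder) > 971 (Stratus) > …
Tie at $992 → Pike wins by tie-break.
Pike has the highest bid and pays exactly that: $992.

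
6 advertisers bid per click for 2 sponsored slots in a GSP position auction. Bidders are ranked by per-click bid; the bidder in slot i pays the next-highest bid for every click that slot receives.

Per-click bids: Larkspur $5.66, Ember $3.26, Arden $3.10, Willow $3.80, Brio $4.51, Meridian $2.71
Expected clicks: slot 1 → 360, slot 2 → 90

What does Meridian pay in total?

Ranked by bid: $5.66 (Larkspur) > $4.51 (Brio) > $3.80 (Willow) > …
Meridian ranks below slot 2 → no slot, pays nothing.

Meridian pays $0.00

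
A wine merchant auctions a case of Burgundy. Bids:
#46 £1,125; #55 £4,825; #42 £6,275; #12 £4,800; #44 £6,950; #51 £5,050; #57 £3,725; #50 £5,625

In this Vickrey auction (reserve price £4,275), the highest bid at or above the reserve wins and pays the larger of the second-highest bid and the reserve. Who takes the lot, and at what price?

#44 pays £6,275

Sorting bids: 6,950 (#44) > 6,275 (#42) > 5,625 (#50) > 5,050 (#51) > 4,825 (#55) > 4,800 (#12) > …
#44 has the top bid at or above the reserve (£6,950).
max(second-highest £6,275, reserve £4,275) = £6,275; the reserve does not bind.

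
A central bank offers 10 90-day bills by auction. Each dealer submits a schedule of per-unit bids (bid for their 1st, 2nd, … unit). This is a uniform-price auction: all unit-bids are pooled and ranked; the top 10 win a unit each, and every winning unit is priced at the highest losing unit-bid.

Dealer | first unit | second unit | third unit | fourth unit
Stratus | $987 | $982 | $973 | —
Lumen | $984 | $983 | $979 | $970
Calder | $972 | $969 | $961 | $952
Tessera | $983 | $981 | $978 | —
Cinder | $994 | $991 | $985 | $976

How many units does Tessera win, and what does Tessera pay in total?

Pooled unit-bids ranked (top 10): 994 (Cinder-1), 991 (Cinder-2), 987 (Stratus-1), 985 (Cinder-3), 984 (Lumen-1), 983 (Lumen-2), 983 (Tessera-1), 982 (Stratus-2), 981 (Tessera-2), 979 (Lumen-3)
First bid not allocated: $978.
Tessera wins 2 unit(s) at $978 each.

Tessera: 2 units, pays $1,956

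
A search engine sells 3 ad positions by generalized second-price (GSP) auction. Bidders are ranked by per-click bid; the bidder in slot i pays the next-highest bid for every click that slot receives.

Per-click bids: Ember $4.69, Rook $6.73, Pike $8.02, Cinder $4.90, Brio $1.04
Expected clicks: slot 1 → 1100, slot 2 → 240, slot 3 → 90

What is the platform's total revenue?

Total revenue: $9001.10

Per-click bids in order: $8.02 (Pike) > $6.73 (Rook) > $4.90 (Cinder) > $4.69 (Ember) > …
Slot 1: Pike pays $6.73 × 1100 = $7403.00
Slot 2: Rook pays $4.90 × 240 = $1176.00
Slot 3: Cinder pays $4.69 × 90 = $422.10
Total = $9001.10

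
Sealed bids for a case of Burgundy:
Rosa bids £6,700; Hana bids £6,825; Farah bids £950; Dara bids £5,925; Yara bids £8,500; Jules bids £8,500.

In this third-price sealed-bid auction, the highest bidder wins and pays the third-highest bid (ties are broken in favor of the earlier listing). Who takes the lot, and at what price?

Yara pays £6,825

Sorting bids: 8,500 (Yara) > 8,500 (Jules) > 6,825 (Hana) > 6,700 (Rosa) > 5,925 (Dara) > 950 (Farah)
Tie at £8,500 → Yara wins by tie-break.
Yara is highest; pays the third-highest bid, £6,825.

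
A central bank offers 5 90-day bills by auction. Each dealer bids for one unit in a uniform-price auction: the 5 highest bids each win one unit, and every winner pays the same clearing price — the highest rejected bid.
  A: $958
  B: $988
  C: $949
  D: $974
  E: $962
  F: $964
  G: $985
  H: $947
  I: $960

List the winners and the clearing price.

Sorting: 988 (B), 985 (G), 974 (D), 964 (F), 962 (E), 960 (I), 958 (A), …
The 5 highest are B, G, D, F, E.
Highest unsuccessful bid: $960 → clearing price.

B, G, D, F, E; each pays $960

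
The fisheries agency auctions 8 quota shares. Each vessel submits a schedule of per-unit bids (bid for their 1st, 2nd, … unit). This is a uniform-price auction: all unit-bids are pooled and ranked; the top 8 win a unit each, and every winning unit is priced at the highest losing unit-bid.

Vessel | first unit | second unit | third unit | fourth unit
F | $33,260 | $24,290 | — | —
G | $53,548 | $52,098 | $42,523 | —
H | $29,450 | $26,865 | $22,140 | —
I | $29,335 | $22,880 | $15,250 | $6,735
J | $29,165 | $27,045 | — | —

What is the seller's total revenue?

Total revenue: $214,920

Merging the schedules and taking the best 8: 53,548 (G-1), 52,098 (G-2), 42,523 (G-3), 33,260 (F-1), 29,450 (H-1), 29,335 (I-1), 29,165 (J-1), 27,045 (J-2)
Highest rejected unit-bid = $26,865.
Allocation: F 1, G 3, H 1, I 1, J 2. Every unit priced at $26,865.
Revenue = 8 × 26,865 = $214,920.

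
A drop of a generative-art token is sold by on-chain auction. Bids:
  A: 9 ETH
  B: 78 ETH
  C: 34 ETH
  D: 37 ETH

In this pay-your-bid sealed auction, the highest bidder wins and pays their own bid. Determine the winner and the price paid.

B pays 78 ETH

Bids ranked: 78 (B) > 37 (D) > 34 (C) > 9 (A)
B is highest → pays own bid, 78 ETH.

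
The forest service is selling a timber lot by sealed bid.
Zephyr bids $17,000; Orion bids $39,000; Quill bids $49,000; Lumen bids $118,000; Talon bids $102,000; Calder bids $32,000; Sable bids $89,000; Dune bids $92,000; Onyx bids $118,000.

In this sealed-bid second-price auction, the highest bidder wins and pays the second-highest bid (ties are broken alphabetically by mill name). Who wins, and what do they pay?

Lumen pays $118,000

Bids in order: 118,000 (Lumen) > 118,000 (Onyx) > 102,000 (Talon) > 92,000 (Dune) > 89,000 (Sable) > 49,000 (Quill) > …
Lumen and Onyx tie at $118,000; tie-break gives it to Lumen.
Lumen is highest; pays the second-highest bid, $118,000.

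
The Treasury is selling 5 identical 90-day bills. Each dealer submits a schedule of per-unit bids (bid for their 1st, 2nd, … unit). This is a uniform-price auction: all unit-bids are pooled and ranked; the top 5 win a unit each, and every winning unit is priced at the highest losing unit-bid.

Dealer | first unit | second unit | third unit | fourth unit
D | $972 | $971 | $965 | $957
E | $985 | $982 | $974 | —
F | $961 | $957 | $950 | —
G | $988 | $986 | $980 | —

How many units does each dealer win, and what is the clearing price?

Merging the schedules and taking the best 5: 988 (G-1), 986 (G-2), 985 (E-1), 982 (E-2), 980 (G-3)
First bid not allocated: $974.
Allocation: E 2, G 3.

E 2, G 3; clearing price $974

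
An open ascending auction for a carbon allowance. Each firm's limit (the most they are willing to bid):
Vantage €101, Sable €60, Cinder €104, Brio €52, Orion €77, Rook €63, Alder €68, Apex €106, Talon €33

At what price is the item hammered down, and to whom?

Limits in order: 106 (Apex) > 104 (Cinder) > 101 (Vantage) > 77 (Orion) > 68 (Alder) > 63 (Rook) > …
Bidding ends when Cinder exits at €104; Apex takes it.

Apex wins at €104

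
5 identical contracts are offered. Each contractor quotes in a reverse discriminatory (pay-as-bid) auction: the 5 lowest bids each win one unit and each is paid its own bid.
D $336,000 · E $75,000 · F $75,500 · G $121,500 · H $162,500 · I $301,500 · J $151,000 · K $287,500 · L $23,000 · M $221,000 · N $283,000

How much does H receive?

H is paid $0

Sorting: 23,000 (L), 75,000 (E), 75,500 (F), 121,500 (G), 151,000 (J), 162,500 (H), 221,000 (M), …
Lowest 5: L, E, F, G, J.
H does not win → $0.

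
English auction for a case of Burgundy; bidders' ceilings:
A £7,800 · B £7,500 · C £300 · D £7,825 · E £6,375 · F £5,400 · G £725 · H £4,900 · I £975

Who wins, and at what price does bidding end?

D wins at £7,800

Ascending (English) auction: the price rises until one bidder remains; the winner pays the price at which the last rival dropped out.
Limits in order: 7,825 (D) > 7,800 (A) > 7,500 (B) > 6,375 (E) > 5,400 (F) > 4,900 (H) > …
Once the price passes £7,800, only D is left; the hammer falls at A's limit of £7,800.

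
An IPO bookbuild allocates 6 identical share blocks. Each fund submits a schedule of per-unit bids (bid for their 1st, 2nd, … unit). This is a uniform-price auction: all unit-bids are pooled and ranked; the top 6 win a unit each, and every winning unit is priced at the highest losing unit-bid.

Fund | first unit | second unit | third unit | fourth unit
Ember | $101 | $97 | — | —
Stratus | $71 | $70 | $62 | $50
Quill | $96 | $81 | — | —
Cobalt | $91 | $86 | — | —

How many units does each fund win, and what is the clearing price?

Pooled unit-bids ranked (top 6): 101 (Ember-1), 97 (Ember-2), 96 (Quill-1), 91 (Cobalt-1), 86 (Cobalt-2), 81 (Quill-2)
Highest rejected unit-bid = $71.
Allocation: Cobalt 2, Ember 2, Quill 2.

Cobalt 2, Ember 2, Quill 2; clearing price $71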